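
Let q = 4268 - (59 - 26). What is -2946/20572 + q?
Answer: 43559737/10286 ≈ 4234.9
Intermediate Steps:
q = 4235 (q = 4268 - 1*33 = 4268 - 33 = 4235)
-2946/20572 + q = -2946/20572 + 4235 = -2946*1/20572 + 4235 = -1473/10286 + 4235 = 43559737/10286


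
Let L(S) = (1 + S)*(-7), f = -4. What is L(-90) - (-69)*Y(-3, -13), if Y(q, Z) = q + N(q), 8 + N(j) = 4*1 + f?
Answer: -136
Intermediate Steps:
N(j) = -8 (N(j) = -8 + (4*1 - 4) = -8 + (4 - 4) = -8 + 0 = -8)
Y(q, Z) = -8 + q (Y(q, Z) = q - 8 = -8 + q)
L(S) = -7 - 7*S
L(-90) - (-69)*Y(-3, -13) = (-7 - 7*(-90)) - (-69)*(-8 - 3) = (-7 + 630) - (-69)*(-11) = 623 - 1*759 = 623 - 759 = -136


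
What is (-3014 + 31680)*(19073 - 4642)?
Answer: 413679046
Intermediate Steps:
(-3014 + 31680)*(19073 - 4642) = 28666*14431 = 413679046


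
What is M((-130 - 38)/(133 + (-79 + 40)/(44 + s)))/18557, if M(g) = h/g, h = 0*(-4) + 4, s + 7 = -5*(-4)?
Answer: -419/2468081 ≈ -0.00016977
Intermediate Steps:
s = 13 (s = -7 - 5*(-4) = -7 + 20 = 13)
h = 4 (h = 0 + 4 = 4)
M(g) = 4/g
M((-130 - 38)/(133 + (-79 + 40)/(44 + s)))/18557 = (4/(((-130 - 38)/(133 + (-79 + 40)/(44 + 13)))))/18557 = (4/((-168/(133 - 39/57))))*(1/18557) = (4/((-168/(133 - 39*1/57))))*(1/18557) = (4/((-168/(133 - 13/19))))*(1/18557) = (4/((-168/2514/19)))*(1/18557) = (4/((-168*19/2514)))*(1/18557) = (4/(-532/419))*(1/18557) = (4*(-419/532))*(1/18557) = -419/133*1/18557 = -419/2468081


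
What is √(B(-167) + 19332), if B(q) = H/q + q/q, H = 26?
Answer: √539173695/167 ≈ 139.04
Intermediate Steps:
B(q) = 1 + 26/q (B(q) = 26/q + q/q = 26/q + 1 = 1 + 26/q)
√(B(-167) + 19332) = √((26 - 167)/(-167) + 19332) = √(-1/167*(-141) + 19332) = √(141/167 + 19332) = √(3228585/167) = √539173695/167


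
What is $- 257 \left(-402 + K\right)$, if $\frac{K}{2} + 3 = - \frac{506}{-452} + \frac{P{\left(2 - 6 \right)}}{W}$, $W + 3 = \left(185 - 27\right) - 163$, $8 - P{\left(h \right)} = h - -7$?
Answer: $\frac{47280033}{452} \approx 1.046 \cdot 10^{5}$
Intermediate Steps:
$P{\left(h \right)} = 1 - h$ ($P{\left(h \right)} = 8 - \left(h - -7\right) = 8 - \left(h + 7\right) = 8 - \left(7 + h\right) = 1 - h$)
$W = -8$ ($W = -3 + \left(\left(185 - 27\right) - 163\right) = -3 + \left(158 - 163\right) = -3 - 5 = -8$)
$K = - \frac{2265}{452}$ ($K = -6 + 2 \left(- \frac{506}{-452} + \frac{1 - \left(2 - 6\right)}{-8}\right) = -6 + 2 \left(\left(-506\right) \left(- \frac{1}{452}\right) + \left(1 - \left(2 - 6\right)\right) \left(- \frac{1}{8}\right)\right) = -6 + 2 \left(\frac{253}{226} + \left(1 - -4\right) \left(- \frac{1}{8}\right)\right) = -6 + 2 \left(\frac{253}{226} + \left(1 + 4\right) \left(- \frac{1}{8}\right)\right) = -6 + 2 \left(\frac{253}{226} + 5 \left(- \frac{1}{8}\right)\right) = -6 + 2 \left(\frac{253}{226} - \frac{5}{8}\right) = -6 + 2 \cdot \frac{447}{904} = -6 + \frac{447}{452} = - \frac{2265}{452} \approx -5.0111$)
$- 257 \left(-402 + K\right) = - 257 \left(-402 - \frac{2265}{452}\right) = \left(-257\right) \left(- \frac{183969}{452}\right) = \frac{47280033}{452}$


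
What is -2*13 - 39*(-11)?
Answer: 403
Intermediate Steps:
-2*13 - 39*(-11) = -26 + 429 = 403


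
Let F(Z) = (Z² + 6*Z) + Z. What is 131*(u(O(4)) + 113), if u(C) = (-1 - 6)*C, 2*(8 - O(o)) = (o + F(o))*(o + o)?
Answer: 183531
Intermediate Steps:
F(Z) = Z² + 7*Z
O(o) = 8 - o*(o + o*(7 + o)) (O(o) = 8 - (o + o*(7 + o))*(o + o)/2 = 8 - (o + o*(7 + o))*2*o/2 = 8 - o*(o + o*(7 + o)))
u(C) = -7*C
131*(u(O(4)) + 113) = 131*(-7*(8 - 1*4³ - 8*4²) + 113) = 131*(-7*(8 - 1*64 - 8*16) + 113) = 131*(-7*(8 - 64 - 128) + 113) = 131*(-7*(-184) + 113) = 131*(1288 + 113) = 131*1401 = 183531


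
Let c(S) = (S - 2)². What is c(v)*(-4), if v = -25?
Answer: -2916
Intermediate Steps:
c(S) = (-2 + S)²
c(v)*(-4) = (-2 - 25)²*(-4) = (-27)²*(-4) = 729*(-4) = -2916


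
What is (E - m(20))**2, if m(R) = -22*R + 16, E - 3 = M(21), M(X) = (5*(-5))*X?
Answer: 9604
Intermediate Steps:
M(X) = -25*X
E = -522 (E = 3 - 25*21 = 3 - 525 = -522)
m(R) = 16 - 22*R
(E - m(20))**2 = (-522 - (16 - 22*20))**2 = (-522 - (16 - 440))**2 = (-522 - 1*(-424))**2 = (-522 + 424)**2 = (-98)**2 = 9604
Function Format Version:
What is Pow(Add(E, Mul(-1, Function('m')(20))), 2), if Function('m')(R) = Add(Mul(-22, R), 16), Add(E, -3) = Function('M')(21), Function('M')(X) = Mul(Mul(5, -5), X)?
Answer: 9604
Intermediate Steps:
Function('M')(X) = Mul(-25, X)
E = -522 (E = Add(3, Mul(-25, 21)) = Add(3, -525) = -522)
Function('m')(R) = Add(16, Mul(-22, R))
Pow(Add(E, Mul(-1, Function('m')(20))), 2) = Pow(Add(-522, Mul(-1, Add(16, Mul(-22, 20)))), 2) = Pow(Add(-522, Mul(-1, Add(16, -440))), 2) = Pow(Add(-522, Mul(-1, -424)), 2) = Pow(Add(-522, 424), 2) = Pow(-98, 2) = 9604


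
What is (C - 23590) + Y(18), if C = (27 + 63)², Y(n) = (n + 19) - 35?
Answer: -15488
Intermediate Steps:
Y(n) = -16 + n (Y(n) = (19 + n) - 35 = -16 + n)
C = 8100 (C = 90² = 8100)
(C - 23590) + Y(18) = (8100 - 23590) + (-16 + 18) = -15490 + 2 = -15488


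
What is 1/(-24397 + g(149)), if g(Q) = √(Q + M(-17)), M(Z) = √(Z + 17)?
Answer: -24397/595213460 - √149/595213460 ≈ -4.1009e-5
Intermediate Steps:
M(Z) = √(17 + Z)
g(Q) = √Q (g(Q) = √(Q + √(17 - 17)) = √(Q + √0) = √(Q + 0) = √Q)
1/(-24397 + g(149)) = 1/(-24397 + √149)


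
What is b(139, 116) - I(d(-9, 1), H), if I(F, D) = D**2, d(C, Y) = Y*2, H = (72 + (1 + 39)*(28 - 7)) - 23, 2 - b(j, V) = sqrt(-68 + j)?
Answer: -790319 - sqrt(71) ≈ -7.9033e+5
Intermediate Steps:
b(j, V) = 2 - sqrt(-68 + j)
H = 889 (H = (72 + 40*21) - 23 = (72 + 840) - 23 = 912 - 23 = 889)
d(C, Y) = 2*Y
b(139, 116) - I(d(-9, 1), H) = (2 - sqrt(-68 + 139)) - 1*889**2 = (2 - sqrt(71)) - 1*790321 = (2 - sqrt(71)) - 790321 = -790319 - sqrt(71)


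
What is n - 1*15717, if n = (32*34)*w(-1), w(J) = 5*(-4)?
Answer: -37477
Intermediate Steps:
w(J) = -20
n = -21760 (n = (32*34)*(-20) = 1088*(-20) = -21760)
n - 1*15717 = -21760 - 1*15717 = -21760 - 15717 = -37477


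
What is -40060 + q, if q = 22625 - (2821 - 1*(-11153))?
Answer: -31409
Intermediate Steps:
q = 8651 (q = 22625 - (2821 + 11153) = 22625 - 1*13974 = 22625 - 13974 = 8651)
-40060 + q = -40060 + 8651 = -31409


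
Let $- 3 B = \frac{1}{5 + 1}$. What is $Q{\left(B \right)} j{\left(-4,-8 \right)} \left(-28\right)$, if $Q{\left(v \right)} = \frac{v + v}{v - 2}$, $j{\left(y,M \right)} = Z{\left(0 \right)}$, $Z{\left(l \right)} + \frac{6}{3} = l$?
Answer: $\frac{112}{37} \approx 3.027$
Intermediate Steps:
$Z{\left(l \right)} = -2 + l$
$j{\left(y,M \right)} = -2$ ($j{\left(y,M \right)} = -2 + 0 = -2$)
$B = - \frac{1}{18}$ ($B = - \frac{1}{3 \left(5 + 1\right)} = - \frac{1}{3 \cdot 6} = \left(- \frac{1}{3}\right) \frac{1}{6} = - \frac{1}{18} \approx -0.055556$)
$Q{\left(v \right)} = \frac{2 v}{-2 + v}$
$Q{\left(B \right)} j{\left(-4,-8 \right)} \left(-28\right) = 2 \left(- \frac{1}{18}\right) \frac{1}{-2 - \frac{1}{18}} \left(-2\right) \left(-28\right) = 2 \left(- \frac{1}{18}\right) \frac{1}{- \frac{37}{18}} \left(-2\right) \left(-28\right) = 2 \left(- \frac{1}{18}\right) \left(- \frac{18}{37}\right) \left(-2\right) \left(-28\right) = \frac{2}{37} \left(-2\right) \left(-28\right) = \left(- \frac{4}{37}\right) \left(-28\right) = \frac{112}{37}$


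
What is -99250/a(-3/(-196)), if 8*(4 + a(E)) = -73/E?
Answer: 595500/3601 ≈ 165.37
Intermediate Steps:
a(E) = -4 - 73/(8*E) (a(E) = -4 + (-73/E)/8 = -4 - 73/(8*E))
-99250/a(-3/(-196)) = -99250/(-4 - 73/(8*((-3/(-196))))) = -99250/(-4 - 73/(8*((-3*(-1/196))))) = -99250/(-4 - 73/(8*3/196)) = -99250/(-4 - 73/8*196/3) = -99250/(-4 - 3577/6) = -99250/(-3601/6) = -99250*(-6/3601) = 595500/3601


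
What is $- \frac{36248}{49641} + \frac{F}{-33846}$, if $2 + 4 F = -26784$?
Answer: $- \frac{198761967}{373366508} \approx -0.53235$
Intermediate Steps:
$F = - \frac{13393}{2}$ ($F = - \frac{1}{2} + \frac{1}{4} \left(-26784\right) = - \frac{1}{2} - 6696 = - \frac{13393}{2} \approx -6696.5$)
$- \frac{36248}{49641} + \frac{F}{-33846} = - \frac{36248}{49641} - \frac{13393}{2 \left(-33846\right)} = \left(-36248\right) \frac{1}{49641} - - \frac{13393}{67692} = - \frac{36248}{49641} + \frac{13393}{67692} = - \frac{198761967}{373366508}$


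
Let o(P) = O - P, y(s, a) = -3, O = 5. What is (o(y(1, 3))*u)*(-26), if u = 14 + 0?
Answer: -2912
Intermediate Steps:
o(P) = 5 - P
u = 14
(o(y(1, 3))*u)*(-26) = ((5 - 1*(-3))*14)*(-26) = ((5 + 3)*14)*(-26) = (8*14)*(-26) = 112*(-26) = -2912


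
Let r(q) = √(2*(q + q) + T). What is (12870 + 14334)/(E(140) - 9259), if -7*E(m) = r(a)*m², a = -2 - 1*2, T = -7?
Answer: -83960612/88683027 + 25390400*I*√23/88683027 ≈ -0.94675 + 1.3731*I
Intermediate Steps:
a = -4 (a = -2 - 2 = -4)
r(q) = √(-7 + 4*q) (r(q) = √(2*(q + q) - 7) = √(2*(2*q) - 7) = √(4*q - 7) = √(-7 + 4*q))
E(m) = -I*√23*m²/7 (E(m) = -√(-7 + 4*(-4))*m²/7 = -√(-7 - 16)*m²/7 = -√(-23)*m²/7 = -I*√23*m²/7)
(12870 + 14334)/(E(140) - 9259) = (12870 + 14334)/(-⅐*I*√23*140² - 9259) = 27204/(-⅐*I*√23*19600 - 9259) = 27204/(-2800*I*√23 - 9259) = 27204/(-9259 - 2800*I*√23)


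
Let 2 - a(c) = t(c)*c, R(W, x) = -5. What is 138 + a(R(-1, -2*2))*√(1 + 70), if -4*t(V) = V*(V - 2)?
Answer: 138 - 167*√71/4 ≈ -213.79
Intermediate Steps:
t(V) = -V*(-2 + V)/4 (t(V) = -V*(V - 2)/4 = -V*(-2 + V)/4)
a(c) = 2 - c²*(2 - c)/4 (a(c) = 2 - c*(2 - c)/4*c = 2 - c²*(2 - c)/4)
138 + a(R(-1, -2*2))*√(1 + 70) = 138 + (2 + (¼)*(-5)²*(-2 - 5))*√(1 + 70) = 138 + (2 + (¼)*25*(-7))*√71 = 138 + (2 - 175/4)*√71 = 138 - 167*√71/4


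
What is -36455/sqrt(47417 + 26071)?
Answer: -36455*sqrt(4593)/18372 ≈ -134.48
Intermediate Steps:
-36455/sqrt(47417 + 26071) = -36455*sqrt(4593)/18372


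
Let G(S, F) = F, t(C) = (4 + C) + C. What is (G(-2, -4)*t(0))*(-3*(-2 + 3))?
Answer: 48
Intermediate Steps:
t(C) = 4 + 2*C
(G(-2, -4)*t(0))*(-3*(-2 + 3)) = (-4*(4 + 2*0))*(-3*(-2 + 3)) = (-4*(4 + 0))*(-3*1) = -4*4*(-3) = -16*(-3) = 48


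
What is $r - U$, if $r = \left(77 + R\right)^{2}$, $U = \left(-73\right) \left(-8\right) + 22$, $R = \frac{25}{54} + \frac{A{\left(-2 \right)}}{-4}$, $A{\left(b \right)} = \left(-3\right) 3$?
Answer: $\frac{67046497}{11664} \approx 5748.2$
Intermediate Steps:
$A{\left(b \right)} = -9$
$R = \frac{293}{108}$ ($R = \frac{25}{54} - \frac{9}{-4} = 25 \cdot \frac{1}{54} - - \frac{9}{4} = \frac{25}{54} + \frac{9}{4} = \frac{293}{108} \approx 2.713$)
$U = 606$ ($U = 584 + 22 = 606$)
$r = \frac{74114881}{11664}$ ($r = \left(77 + \frac{293}{108}\right)^{2} = \left(\frac{8609}{108}\right)^{2} = \frac{74114881}{11664} \approx 6354.2$)
$r - U = \frac{74114881}{11664} - 606 = \frac{67046497}{11664}$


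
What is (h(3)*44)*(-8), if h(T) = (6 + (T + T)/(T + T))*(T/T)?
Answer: -2464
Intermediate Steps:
h(T) = 7 (h(T) = (6 + (2*T)/((2*T)))*1 = (6 + (2*T)*(1/(2*T)))*1 = (6 + 1)*1 = 7*1 = 7)
(h(3)*44)*(-8) = (7*44)*(-8) = 308*(-8) = -2464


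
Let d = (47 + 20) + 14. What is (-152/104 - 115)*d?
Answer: -122634/13 ≈ -9433.4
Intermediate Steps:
d = 81 (d = 67 + 14 = 81)
(-152/104 - 115)*d = (-152/104 - 115)*81 = (-152*1/104 - 115)*81 = (-19/13 - 115)*81 = -1514/13*81 = -122634/13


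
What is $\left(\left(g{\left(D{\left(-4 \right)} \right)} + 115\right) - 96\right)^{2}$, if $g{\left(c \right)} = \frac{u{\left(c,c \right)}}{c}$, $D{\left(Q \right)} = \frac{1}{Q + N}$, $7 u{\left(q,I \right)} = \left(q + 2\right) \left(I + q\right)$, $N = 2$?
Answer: $\frac{18496}{49} \approx 377.47$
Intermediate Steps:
$u{\left(q,I \right)} = \frac{\left(2 + q\right) \left(I + q\right)}{7}$ ($u{\left(q,I \right)} = \frac{\left(q + 2\right) \left(I + q\right)}{7} = \frac{\left(2 + q\right) \left(I + q\right)}{7}$)
$D{\left(Q \right)} = \frac{1}{2 + Q}$ ($D{\left(Q \right)} = \frac{1}{Q + 2} = \frac{1}{2 + Q}$)
$g{\left(c \right)} = \frac{\frac{2 c^{2}}{7} + \frac{4 c}{7}}{c}$ ($g{\left(c \right)} = \frac{\frac{c^{2}}{7} + \frac{2 c}{7} + \frac{2 c}{7} + \frac{c c}{7}}{c} = \frac{\frac{c^{2}}{7} + \frac{2 c}{7} + \frac{2 c}{7} + \frac{c^{2}}{7}}{c} = \frac{\frac{2 c^{2}}{7} + \frac{4 c}{7}}{c}$)
$\left(\left(g{\left(D{\left(-4 \right)} \right)} + 115\right) - 96\right)^{2} = \left(\left(\left(\frac{4}{7} + \frac{2}{7 \left(2 - 4\right)}\right) + 115\right) - 96\right)^{2} = \left(\left(\left(\frac{4}{7} + \frac{2}{7 \left(-2\right)}\right) + 115\right) - 96\right)^{2} = \left(\left(\left(\frac{4}{7} + \frac{2}{7} \left(- \frac{1}{2}\right)\right) + 115\right) - 96\right)^{2} = \left(\left(\left(\frac{4}{7} - \frac{1}{7}\right) + 115\right) - 96\right)^{2} = \left(\left(\frac{3}{7} + 115\right) - 96\right)^{2} = \left(\frac{808}{7} - 96\right)^{2} = \left(\frac{136}{7}\right)^{2} = \frac{18496}{49}$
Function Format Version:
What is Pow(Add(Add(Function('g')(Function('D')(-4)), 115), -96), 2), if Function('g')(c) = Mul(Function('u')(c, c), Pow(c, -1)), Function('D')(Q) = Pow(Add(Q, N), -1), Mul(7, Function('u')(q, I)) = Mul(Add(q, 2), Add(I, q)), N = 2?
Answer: Rational(18496, 49) ≈ 377.47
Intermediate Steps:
Function('u')(q, I) = Mul(Rational(1, 7), Add(2, q), Add(I, q)) (Function('u')(q, I) = Mul(Rational(1, 7), Mul(Add(q, 2), Add(I, q))) = Mul(Rational(1, 7), Mul(Add(2, q), Add(I, q))) = Mul(Rational(1, 7), Add(2, q), Add(I, q)))
Function('D')(Q) = Pow(Add(2, Q), -1) (Function('D')(Q) = Pow(Add(Q, 2), -1) = Pow(Add(2, Q), -1))
Function('g')(c) = Mul(Pow(c, -1), Add(Mul(Rational(2, 7), Pow(c, 2)), Mul(Rational(4, 7), c))) (Function('g')(c) = Mul(Add(Mul(Rational(1, 7), Pow(c, 2)), Mul(Rational(2, 7), c), Mul(Rational(2, 7), c), Mul(Rational(1, 7), c, c)), Pow(c, -1)) = Mul(Add(Mul(Rational(1, 7), Pow(c, 2)), Mul(Rational(2, 7), c), Mul(Rational(2, 7), c), Mul(Rational(1, 7), Pow(c, 2))), Pow(c, -1)) = Mul(Add(Mul(Rational(2, 7), Pow(c, 2)), Mul(Rational(4, 7), c)), Pow(c, -1)) = Mul(Pow(c, -1), Add(Mul(Rational(2, 7), Pow(c, 2)), Mul(Rational(4, 7), c))))
Pow(Add(Add(Function('g')(Function('D')(-4)), 115), -96), 2) = Pow(Add(Add(Add(Rational(4, 7), Mul(Rational(2, 7), Pow(Add(2, -4), -1))), 115), -96), 2) = Pow(Add(Add(Add(Rational(4, 7), Mul(Rational(2, 7), Pow(-2, -1))), 115), -96), 2) = Pow(Add(Add(Add(Rational(4, 7), Mul(Rational(2, 7), Rational(-1, 2))), 115), -96), 2) = Pow(Add(Add(Add(Rational(4, 7), Rational(-1, 7)), 115), -96), 2) = Pow(Add(Add(Rational(3, 7), 115), -96), 2) = Pow(Add(Rational(808, 7), -96), 2) = Pow(Rational(136, 7), 2) = Rational(18496, 49)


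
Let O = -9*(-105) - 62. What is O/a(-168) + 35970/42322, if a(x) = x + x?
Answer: -1806029/1015728 ≈ -1.7781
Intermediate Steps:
a(x) = 2*x
O = 883 (O = 945 - 62 = 883)
O/a(-168) + 35970/42322 = 883/((2*(-168))) + 35970/42322 = 883/(-336) + 35970*(1/42322) = 883*(-1/336) + 17985/21161 = -883/336 + 17985/21161 = -1806029/1015728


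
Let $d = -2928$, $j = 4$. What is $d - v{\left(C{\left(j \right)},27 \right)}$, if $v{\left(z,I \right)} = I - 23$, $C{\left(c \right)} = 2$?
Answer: $-2932$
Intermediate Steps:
$v{\left(z,I \right)} = -23 + I$ ($v{\left(z,I \right)} = I - 23 = -23 + I$)
$d - v{\left(C{\left(j \right)},27 \right)} = -2928 - \left(-23 + 27\right) = -2928 - 4 = -2932$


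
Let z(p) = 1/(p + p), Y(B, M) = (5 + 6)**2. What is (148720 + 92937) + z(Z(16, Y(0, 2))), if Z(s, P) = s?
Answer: 7733025/32 ≈ 2.4166e+5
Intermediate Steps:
Y(B, M) = 121 (Y(B, M) = 11**2 = 121)
z(p) = 1/(2*p)
(148720 + 92937) + z(Z(16, Y(0, 2))) = (148720 + 92937) + (1/2)/16 = 241657 + (1/2)*(1/16) = 241657 + 1/32 = 7733025/32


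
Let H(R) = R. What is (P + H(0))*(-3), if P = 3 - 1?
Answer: -6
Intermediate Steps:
P = 2
(P + H(0))*(-3) = (2 + 0)*(-3) = 2*(-3) = -6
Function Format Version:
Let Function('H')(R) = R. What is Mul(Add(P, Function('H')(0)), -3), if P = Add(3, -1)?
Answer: -6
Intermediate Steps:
P = 2
Mul(Add(P, Function('H')(0)), -3) = Mul(Add(2, 0), -3) = Mul(2, -3) = -6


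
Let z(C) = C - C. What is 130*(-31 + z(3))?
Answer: -4030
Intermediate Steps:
z(C) = 0
130*(-31 + z(3)) = 130*(-31 + 0) = 130*(-31) = -4030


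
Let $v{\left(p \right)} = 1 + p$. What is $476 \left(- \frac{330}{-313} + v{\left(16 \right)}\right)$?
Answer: $\frac{2689876}{313} \approx 8593.9$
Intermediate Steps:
$476 \left(- \frac{330}{-313} + v{\left(16 \right)}\right) = 476 \left(- \frac{330}{-313} + \left(1 + 16\right)\right) = 476 \left(\left(-330\right) \left(- \frac{1}{313}\right) + 17\right) = 476 \left(\frac{330}{313} + 17\right) = 476 \cdot \frac{5651}{313} = \frac{2689876}{313}$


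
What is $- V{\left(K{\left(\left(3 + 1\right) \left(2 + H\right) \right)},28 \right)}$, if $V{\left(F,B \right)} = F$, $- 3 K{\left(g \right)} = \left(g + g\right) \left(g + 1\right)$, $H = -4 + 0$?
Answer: $\frac{112}{3} \approx 37.333$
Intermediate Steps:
$H = -4$
$K{\left(g \right)} = - \frac{2 g \left(1 + g\right)}{3}$ ($K{\left(g \right)} = - \frac{\left(g + g\right) \left(g + 1\right)}{3} = - \frac{2 g \left(1 + g\right)}{3}$)
$- V{\left(K{\left(\left(3 + 1\right) \left(2 + H\right) \right)},28 \right)} = - \frac{\left(-2\right) \left(3 + 1\right) \left(2 - 4\right) \left(1 + \left(3 + 1\right) \left(2 - 4\right)\right)}{3} = - \frac{\left(-2\right) 4 \left(-2\right) \left(1 + 4 \left(-2\right)\right)}{3} = - \frac{\left(-2\right) \left(-8\right) \left(1 - 8\right)}{3} = - \frac{\left(-2\right) \left(-8\right) \left(-7\right)}{3} = \left(-1\right) \left(- \frac{112}{3}\right) = \frac{112}{3}$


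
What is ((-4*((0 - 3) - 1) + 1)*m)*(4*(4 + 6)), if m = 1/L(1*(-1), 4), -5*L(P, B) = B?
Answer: -850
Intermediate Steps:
L(P, B) = -B/5
m = -5/4 (m = 1/(-⅕*4) = 1/(-⅘) = -5/4 ≈ -1.2500)
((-4*((0 - 3) - 1) + 1)*m)*(4*(4 + 6)) = ((-4*((0 - 3) - 1) + 1)*(-5/4))*(4*(4 + 6)) = ((-4*(-3 - 1) + 1)*(-5/4))*(4*10) = ((-4*(-4) + 1)*(-5/4))*40 = ((16 + 1)*(-5/4))*40 = (17*(-5/4))*40 = -85/4*40 = -850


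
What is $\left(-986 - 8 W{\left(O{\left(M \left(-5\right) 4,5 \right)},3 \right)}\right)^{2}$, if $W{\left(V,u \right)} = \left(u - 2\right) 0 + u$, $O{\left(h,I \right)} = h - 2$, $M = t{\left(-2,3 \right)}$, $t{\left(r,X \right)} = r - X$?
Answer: $1020100$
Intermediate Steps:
$M = -5$ ($M = -2 - 3 = -5$)
$O{\left(h,I \right)} = -2 + h$
$W{\left(V,u \right)} = u$ ($W{\left(V,u \right)} = \left(-2 + u\right) 0 + u = 0 + u = u$)
$\left(-986 - 8 W{\left(O{\left(M \left(-5\right) 4,5 \right)},3 \right)}\right)^{2} = \left(-986 - 24\right)^{2} = \left(-1010\right)^{2} = 1020100$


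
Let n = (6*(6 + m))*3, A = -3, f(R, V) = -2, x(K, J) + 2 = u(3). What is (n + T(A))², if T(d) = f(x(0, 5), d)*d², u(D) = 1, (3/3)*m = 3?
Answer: 20736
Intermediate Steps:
m = 3
x(K, J) = -1 (x(K, J) = -2 + 1 = -1)
n = 162 (n = (6*(6 + 3))*3 = (6*9)*3 = 54*3 = 162)
T(d) = -2*d²
(n + T(A))² = (162 - 2*(-3)²)² = (162 - 2*9)² = (162 - 18)² = 144² = 20736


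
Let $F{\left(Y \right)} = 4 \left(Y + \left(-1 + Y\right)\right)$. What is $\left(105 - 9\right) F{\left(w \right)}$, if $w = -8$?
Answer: $-6528$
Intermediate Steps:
$F{\left(Y \right)} = -4 + 8 Y$ ($F{\left(Y \right)} = 4 \left(-1 + 2 Y\right) = -4 + 8 Y$)
$\left(105 - 9\right) F{\left(w \right)} = \left(105 - 9\right) \left(-4 + 8 \left(-8\right)\right) = 96 \left(-4 - 64\right) = 96 \left(-68\right) = -6528$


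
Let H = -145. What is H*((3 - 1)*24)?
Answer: -6960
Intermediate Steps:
H*((3 - 1)*24) = -145*(3 - 1)*24 = -290*24 = -145*48 = -6960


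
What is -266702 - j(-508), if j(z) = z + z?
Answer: -265686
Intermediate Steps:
j(z) = 2*z
-266702 - j(-508) = -266702 - 2*(-508) = -266702 - 1*(-1016) = -266702 + 1016 = -265686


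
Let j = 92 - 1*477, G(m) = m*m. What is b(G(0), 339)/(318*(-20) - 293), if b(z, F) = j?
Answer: 385/6653 ≈ 0.057869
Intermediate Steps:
G(m) = m²
j = -385 (j = 92 - 477 = -385)
b(z, F) = -385
b(G(0), 339)/(318*(-20) - 293) = -385/(318*(-20) - 293) = -385/(-6360 - 293) = -385/(-6653) = -385*(-1/6653) = 385/6653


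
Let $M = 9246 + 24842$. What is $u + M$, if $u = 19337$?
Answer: $53425$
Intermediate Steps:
$M = 34088$
$u + M = 19337 + 34088 = 53425$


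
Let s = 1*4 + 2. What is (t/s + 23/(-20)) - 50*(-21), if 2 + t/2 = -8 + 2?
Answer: 62771/60 ≈ 1046.2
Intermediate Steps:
s = 6 (s = 4 + 2 = 6)
t = -16 (t = -4 + 2*(-8 + 2) = -4 + 2*(-6) = -4 - 12 = -16)
(t/s + 23/(-20)) - 50*(-21) = (-16/6 + 23/(-20)) - 50*(-21) = (-16*1/6 + 23*(-1/20)) + 1050 = (-8/3 - 23/20) + 1050 = -229/60 + 1050 = 62771/60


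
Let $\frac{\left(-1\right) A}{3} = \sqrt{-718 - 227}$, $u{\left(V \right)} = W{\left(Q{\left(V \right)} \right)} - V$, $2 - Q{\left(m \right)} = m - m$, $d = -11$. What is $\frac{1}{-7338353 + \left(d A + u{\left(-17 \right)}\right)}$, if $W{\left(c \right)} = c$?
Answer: $- \frac{7338334}{53851146924661} - \frac{99 i \sqrt{105}}{53851146924661} \approx -1.3627 \cdot 10^{-7} - 1.8838 \cdot 10^{-11} i$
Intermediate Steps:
$Q{\left(m \right)} = 2$ ($Q{\left(m \right)} = 2 - \left(m - m\right) = 2 - 0 = 2 + 0 = 2$)
$u{\left(V \right)} = 2 - V$
$A = - 9 i \sqrt{105}$ ($A = - 3 \sqrt{-718 - 227} = - 3 \sqrt{-945} = - 3 \cdot 3 i \sqrt{105} = - 9 i \sqrt{105} \approx - 92.223 i$)
$\frac{1}{-7338353 + \left(d A + u{\left(-17 \right)}\right)} = \frac{1}{-7338353 + \left(- 11 \left(- 9 i \sqrt{105}\right) + \left(2 - -17\right)\right)} = \frac{1}{-7338353 + \left(99 i \sqrt{105} + \left(2 + 17\right)\right)} = \frac{1}{-7338353 + \left(99 i \sqrt{105} + 19\right)} = \frac{1}{-7338353 + \left(19 + 99 i \sqrt{105}\right)} = \frac{1}{-7338334 + 99 i \sqrt{105}}$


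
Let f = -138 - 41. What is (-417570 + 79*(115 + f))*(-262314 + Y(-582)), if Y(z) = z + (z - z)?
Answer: 111106684896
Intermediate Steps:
f = -179
Y(z) = z (Y(z) = z + 0 = z)
(-417570 + 79*(115 + f))*(-262314 + Y(-582)) = (-417570 + 79*(115 - 179))*(-262314 - 582) = (-417570 + 79*(-64))*(-262896) = (-417570 - 5056)*(-262896) = -422626*(-262896) = 111106684896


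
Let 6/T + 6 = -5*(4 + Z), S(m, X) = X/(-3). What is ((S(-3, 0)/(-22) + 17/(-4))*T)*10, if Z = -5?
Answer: 255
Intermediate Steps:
S(m, X) = -X/3 (S(m, X) = X*(-1/3) = -X/3)
T = -6 (T = 6/(-6 - 5*(4 - 5)) = 6/(-6 - 5*(-1)) = 6/(-6 + 5) = 6/(-1) = 6*(-1) = -6)
((S(-3, 0)/(-22) + 17/(-4))*T)*10 = ((-1/3*0/(-22) + 17/(-4))*(-6))*10 = ((0*(-1/22) + 17*(-1/4))*(-6))*10 = ((0 - 17/4)*(-6))*10 = -17/4*(-6)*10 = (51/2)*10 = 255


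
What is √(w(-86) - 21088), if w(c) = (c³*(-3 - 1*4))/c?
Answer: 2*I*√18215 ≈ 269.93*I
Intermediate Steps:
w(c) = -7*c² (w(c) = (c³*(-3 - 4))/c = (c³*(-7))/c = (-7*c³)/c = -7*c²)
√(w(-86) - 21088) = √(-7*(-86)² - 21088) = √(-7*7396 - 21088) = √(-51772 - 21088) = √(-72860) = 2*I*√18215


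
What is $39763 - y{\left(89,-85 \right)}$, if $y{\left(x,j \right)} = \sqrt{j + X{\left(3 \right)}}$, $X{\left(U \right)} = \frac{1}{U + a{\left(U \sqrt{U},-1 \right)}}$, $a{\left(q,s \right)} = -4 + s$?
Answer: $39763 - \frac{3 i \sqrt{38}}{2} \approx 39763.0 - 9.2466 i$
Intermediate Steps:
$X{\left(U \right)} = \frac{1}{-5 + U}$ ($X{\left(U \right)} = \frac{1}{U - 5} = \frac{1}{-5 + U}$)
$y{\left(x,j \right)} = \sqrt{- \frac{1}{2} + j}$ ($y{\left(x,j \right)} = \sqrt{j + \frac{1}{-5 + 3}} = \sqrt{j + \frac{1}{-2}} = \sqrt{j - \frac{1}{2}} = \sqrt{- \frac{1}{2} + j}$)
$39763 - y{\left(89,-85 \right)} = 39763 - \frac{\sqrt{-2 + 4 \left(-85\right)}}{2} = 39763 - \frac{\sqrt{-2 - 340}}{2} = 39763 - \frac{\sqrt{-342}}{2} = 39763 - \frac{3 i \sqrt{38}}{2}$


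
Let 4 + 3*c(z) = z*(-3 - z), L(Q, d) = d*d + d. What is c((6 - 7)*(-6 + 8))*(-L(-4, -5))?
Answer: 40/3 ≈ 13.333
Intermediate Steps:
L(Q, d) = d + d² (L(Q, d) = d² + d = d + d²)
c(z) = -4/3 + z*(-3 - z)/3 (c(z) = -4/3 + (z*(-3 - z))/3 = -4/3 + z*(-3 - z)/3)
c((6 - 7)*(-6 + 8))*(-L(-4, -5)) = (-4/3 - (6 - 7)*(-6 + 8) - (-6 + 8)²*(6 - 7)²/3)*(-(-5)*(1 - 5)) = (-4/3 - (-1)*2 - (-1*2)²/3)*(-(-5)*(-4)) = (-4/3 - 1*(-2) - ⅓*(-2)²)*(-1*20) = (-4/3 + 2 - ⅓*4)*(-20) = (-4/3 + 2 - 4/3)*(-20) = -⅔*(-20) = 40/3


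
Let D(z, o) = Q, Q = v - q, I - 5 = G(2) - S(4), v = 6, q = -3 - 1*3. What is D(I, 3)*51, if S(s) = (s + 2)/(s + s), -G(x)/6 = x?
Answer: 612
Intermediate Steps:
q = -6 (q = -3 - 3 = -6)
G(x) = -6*x
S(s) = (2 + s)/(2*s) (S(s) = (2 + s)/((2*s)) = (2 + s)*(1/(2*s)) = (2 + s)/(2*s))
I = -31/4 (I = 5 + (-6*2 - (2 + 4)/(2*4)) = 5 + (-12 - 6/(2*4)) = 5 + (-12 - 1*¾) = 5 + (-12 - ¾) = 5 - 51/4 = -31/4 ≈ -7.7500)
Q = 12 (Q = 6 - 1*(-6) = 6 + 6 = 12)
D(z, o) = 12
D(I, 3)*51 = 12*51 = 612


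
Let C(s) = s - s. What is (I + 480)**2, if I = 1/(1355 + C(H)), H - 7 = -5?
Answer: 423021460801/1836025 ≈ 2.3040e+5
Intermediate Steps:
H = 2 (H = 7 - 5 = 2)
C(s) = 0
I = 1/1355 (I = 1/(1355 + 0) = 1/1355 ≈ 0.00073801)
(I + 480)**2 = (1/1355 + 480)**2 = (650401/1355)**2 = 423021460801/1836025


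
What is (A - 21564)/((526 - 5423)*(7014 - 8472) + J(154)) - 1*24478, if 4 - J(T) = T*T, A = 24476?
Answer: -87094117790/3558057 ≈ -24478.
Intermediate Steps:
J(T) = 4 - T² (J(T) = 4 - T*T = 4 - T²)
(A - 21564)/((526 - 5423)*(7014 - 8472) + J(154)) - 1*24478 = (24476 - 21564)/((526 - 5423)*(7014 - 8472) + (4 - 1*154²)) - 1*24478 = 2912/(-4897*(-1458) + (4 - 1*23716)) - 24478 = 2912/(7139826 + (4 - 23716)) - 24478 = 2912/(7139826 - 23712) - 24478 = 2912/7116114 - 24478 = 2912*(1/7116114) - 24478 = 1456/3558057 - 24478 = -87094117790/3558057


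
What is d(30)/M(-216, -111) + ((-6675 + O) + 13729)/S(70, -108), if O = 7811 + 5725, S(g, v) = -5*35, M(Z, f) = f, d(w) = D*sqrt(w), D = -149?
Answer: -4118/35 + 149*sqrt(30)/111 ≈ -110.30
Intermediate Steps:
d(w) = -149*sqrt(w)
S(g, v) = -175
O = 13536
d(30)/M(-216, -111) + ((-6675 + O) + 13729)/S(70, -108) = -149*sqrt(30)/(-111) + ((-6675 + 13536) + 13729)/(-175) = -149*sqrt(30)*(-1/111) + (6861 + 13729)*(-1/175) = 149*sqrt(30)/111 + 20590*(-1/175) = 149*sqrt(30)/111 - 4118/35 = -4118/35 + 149*sqrt(30)/111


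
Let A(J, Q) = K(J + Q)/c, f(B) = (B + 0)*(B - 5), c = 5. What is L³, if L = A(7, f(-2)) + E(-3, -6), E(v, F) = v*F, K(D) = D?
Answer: 1367631/125 ≈ 10941.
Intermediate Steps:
f(B) = B*(-5 + B)
A(J, Q) = J/5 + Q/5 (A(J, Q) = (J + Q)/5 = (J + Q)*(⅕) = J/5 + Q/5)
E(v, F) = F*v
L = 111/5 (L = ((⅕)*7 + (-2*(-5 - 2))/5) - 6*(-3) = (7/5 + (-2*(-7))/5) + 18 = (7/5 + (⅕)*14) + 18 = (7/5 + 14/5) + 18 = 21/5 + 18 = 111/5 ≈ 22.200)
L³ = (111/5)³ = 1367631/125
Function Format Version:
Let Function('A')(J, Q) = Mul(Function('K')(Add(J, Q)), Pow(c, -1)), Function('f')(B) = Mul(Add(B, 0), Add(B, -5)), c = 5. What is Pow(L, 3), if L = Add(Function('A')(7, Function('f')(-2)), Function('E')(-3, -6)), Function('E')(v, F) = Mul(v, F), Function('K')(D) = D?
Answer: Rational(1367631, 125) ≈ 10941.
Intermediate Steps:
Function('f')(B) = Mul(B, Add(-5, B))
Function('A')(J, Q) = Add(Mul(Rational(1, 5), J), Mul(Rational(1, 5), Q)) (Function('A')(J, Q) = Mul(Add(J, Q), Pow(5, -1)) = Mul(Add(J, Q), Rational(1, 5)) = Add(Mul(Rational(1, 5), J), Mul(Rational(1, 5), Q)))
Function('E')(v, F) = Mul(F, v)
L = Rational(111, 5) (L = Add(Add(Mul(Rational(1, 5), 7), Mul(Rational(1, 5), Mul(-2, Add(-5, -2)))), Mul(-6, -3)) = Add(Add(Rational(7, 5), Mul(Rational(1, 5), Mul(-2, -7))), 18) = Add(Add(Rational(7, 5), Mul(Rational(1, 5), 14)), 18) = Add(Add(Rational(7, 5), Rational(14, 5)), 18) = Add(Rational(21, 5), 18) = Rational(111, 5) ≈ 22.200)
Pow(L, 3) = Pow(Rational(111, 5), 3) = Rational(1367631, 125)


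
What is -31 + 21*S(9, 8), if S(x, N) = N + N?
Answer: 305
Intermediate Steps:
S(x, N) = 2*N
-31 + 21*S(9, 8) = -31 + 21*(2*8) = -31 + 21*16 = -31 + 336 = 305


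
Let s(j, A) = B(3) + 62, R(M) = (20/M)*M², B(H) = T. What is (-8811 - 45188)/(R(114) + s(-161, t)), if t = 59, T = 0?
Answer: -53999/2342 ≈ -23.057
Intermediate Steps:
B(H) = 0
R(M) = 20*M
s(j, A) = 62 (s(j, A) = 0 + 62 = 62)
(-8811 - 45188)/(R(114) + s(-161, t)) = (-8811 - 45188)/(20*114 + 62) = -53999/(2280 + 62) = -53999/2342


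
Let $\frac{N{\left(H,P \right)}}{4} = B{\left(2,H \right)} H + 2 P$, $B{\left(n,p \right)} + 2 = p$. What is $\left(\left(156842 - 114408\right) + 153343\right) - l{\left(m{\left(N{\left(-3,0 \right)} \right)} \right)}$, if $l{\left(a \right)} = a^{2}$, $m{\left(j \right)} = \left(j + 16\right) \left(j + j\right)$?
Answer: $-82978623$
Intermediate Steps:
$B{\left(n,p \right)} = -2 + p$
$N{\left(H,P \right)} = 8 P + 4 H \left(-2 + H\right)$ ($N{\left(H,P \right)} = 4 \left(\left(-2 + H\right) H + 2 P\right) = 4 \left(H \left(-2 + H\right) + 2 P\right) = 4 \left(2 P + H \left(-2 + H\right)\right) = 8 P + 4 H \left(-2 + H\right)$)
$m{\left(j \right)} = 2 j \left(16 + j\right)$ ($m{\left(j \right)} = \left(16 + j\right) 2 j = 2 j \left(16 + j\right)$)
$\left(\left(156842 - 114408\right) + 153343\right) - l{\left(m{\left(N{\left(-3,0 \right)} \right)} \right)} = \left(\left(156842 - 114408\right) + 153343\right) - \left(2 \left(8 \cdot 0 + 4 \left(-3\right) \left(-2 - 3\right)\right) \left(16 + \left(8 \cdot 0 + 4 \left(-3\right) \left(-2 - 3\right)\right)\right)\right)^{2} = \left(42434 + 153343\right) - \left(2 \left(0 + 4 \left(-3\right) \left(-5\right)\right) \left(16 + \left(0 + 4 \left(-3\right) \left(-5\right)\right)\right)\right)^{2} = 195777 - \left(2 \left(0 + 60\right) \left(16 + \left(0 + 60\right)\right)\right)^{2} = 195777 - \left(2 \cdot 60 \left(16 + 60\right)\right)^{2} = 195777 - \left(2 \cdot 60 \cdot 76\right)^{2} = 195777 - 9120^{2} = 195777 - 83174400 = -82978623$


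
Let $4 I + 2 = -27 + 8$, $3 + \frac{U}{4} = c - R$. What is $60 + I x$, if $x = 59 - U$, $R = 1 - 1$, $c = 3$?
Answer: $- \frac{999}{4} \approx -249.75$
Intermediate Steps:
$R = 0$ ($R = 1 - 1 = 0$)
$U = 0$ ($U = -12 + 4 \left(3 - 0\right) = -12 + 4 \left(3 + 0\right) = -12 + 4 \cdot 3 = -12 + 12 = 0$)
$I = - \frac{21}{4}$ ($I = - \frac{1}{2} + \frac{-27 + 8}{4} = - \frac{1}{2} + \frac{1}{4} \left(-19\right) = - \frac{1}{2} - \frac{19}{4} = - \frac{21}{4} \approx -5.25$)
$x = 59$ ($x = 59 - 0 = 59 + 0 = 59$)
$60 + I x = 60 - \frac{1239}{4} = - \frac{999}{4}$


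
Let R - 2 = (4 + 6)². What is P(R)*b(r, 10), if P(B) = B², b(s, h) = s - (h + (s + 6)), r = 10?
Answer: -166464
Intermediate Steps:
R = 102 (R = 2 + (4 + 6)² = 2 + 10² = 2 + 100 = 102)
b(s, h) = -6 - h (b(s, h) = s - (h + (6 + s)) = s - (6 + h + s) = s + (-6 - h - s) = -6 - h)
P(R)*b(r, 10) = 102²*(-6 - 1*10) = 10404*(-6 - 10) = 10404*(-16) = -166464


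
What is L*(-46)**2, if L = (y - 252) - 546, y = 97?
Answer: -1483316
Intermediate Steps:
L = -701 (L = (97 - 252) - 546 = -155 - 546 = -701)
L*(-46)**2 = -701*(-46)**2 = -701*2116 = -1483316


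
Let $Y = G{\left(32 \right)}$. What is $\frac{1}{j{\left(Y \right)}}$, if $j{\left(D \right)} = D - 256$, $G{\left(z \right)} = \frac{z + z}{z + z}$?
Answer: $- \frac{1}{255} \approx -0.0039216$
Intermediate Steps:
$G{\left(z \right)} = 1$ ($G{\left(z \right)} = \frac{2 z}{2 z} = 2 z \frac{1}{2 z} = 1$)
$Y = 1$
$j{\left(D \right)} = -256 + D$
$\frac{1}{j{\left(Y \right)}} = \frac{1}{-256 + 1} = \frac{1}{-255} = - \frac{1}{255}$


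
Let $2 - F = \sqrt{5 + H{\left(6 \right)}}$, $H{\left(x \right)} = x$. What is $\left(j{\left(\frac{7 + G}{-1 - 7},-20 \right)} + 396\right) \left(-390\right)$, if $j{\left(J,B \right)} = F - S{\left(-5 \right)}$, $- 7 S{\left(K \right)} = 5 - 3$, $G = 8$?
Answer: $- \frac{1087320}{7} + 390 \sqrt{11} \approx -1.5404 \cdot 10^{5}$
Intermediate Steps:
$F = 2 - \sqrt{11}$ ($F = 2 - \sqrt{5 + 6} = 2 - \sqrt{11} \approx -1.3166$)
$S{\left(K \right)} = - \frac{2}{7}$ ($S{\left(K \right)} = - \frac{5 - 3}{7} = \left(- \frac{1}{7}\right) 2 = - \frac{2}{7}$)
$j{\left(J,B \right)} = \frac{16}{7} - \sqrt{11}$ ($j{\left(J,B \right)} = \left(2 - \sqrt{11}\right) - - \frac{2}{7} = \left(2 - \sqrt{11}\right) + \frac{2}{7} = \frac{16}{7} - \sqrt{11}$)
$\left(j{\left(\frac{7 + G}{-1 - 7},-20 \right)} + 396\right) \left(-390\right) = \left(\left(\frac{16}{7} - \sqrt{11}\right) + 396\right) \left(-390\right) = \left(\frac{2788}{7} - \sqrt{11}\right) \left(-390\right) = - \frac{1087320}{7} + 390 \sqrt{11}$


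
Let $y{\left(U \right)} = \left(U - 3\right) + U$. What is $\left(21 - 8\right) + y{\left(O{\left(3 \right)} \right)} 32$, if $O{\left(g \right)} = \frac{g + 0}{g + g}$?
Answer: $-51$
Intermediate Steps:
$O{\left(g \right)} = \frac{1}{2}$ ($O{\left(g \right)} = \frac{g}{2 g} = g \frac{1}{2 g} = \frac{1}{2}$)
$y{\left(U \right)} = -3 + 2 U$ ($y{\left(U \right)} = \left(-3 + U\right) + U = -3 + 2 U$)
$\left(21 - 8\right) + y{\left(O{\left(3 \right)} \right)} 32 = \left(21 - 8\right) + \left(-3 + 2 \cdot \frac{1}{2}\right) 32 = 13 + \left(-3 + 1\right) 32 = 13 - 64 = -51$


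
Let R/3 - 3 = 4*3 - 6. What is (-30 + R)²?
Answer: 9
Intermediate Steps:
R = 27 (R = 9 + 3*(4*3 - 6) = 9 + 3*(12 - 6) = 9 + 3*6 = 9 + 18 = 27)
(-30 + R)² = (-30 + 27)² = (-3)² = 9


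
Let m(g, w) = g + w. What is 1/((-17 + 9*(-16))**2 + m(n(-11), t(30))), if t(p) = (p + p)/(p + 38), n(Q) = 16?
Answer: 17/440944 ≈ 3.8554e-5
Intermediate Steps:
t(p) = 2*p/(38 + p) (t(p) = (2*p)/(38 + p) = 2*p/(38 + p))
1/((-17 + 9*(-16))**2 + m(n(-11), t(30))) = 1/((-17 + 9*(-16))**2 + (16 + 2*30/(38 + 30))) = 1/((-17 - 144)**2 + (16 + 2*30/68)) = 1/((-161)**2 + (16 + 2*30*(1/68))) = 1/(25921 + (16 + 15/17)) = 1/(25921 + 287/17) = 1/(440944/17) = 17/440944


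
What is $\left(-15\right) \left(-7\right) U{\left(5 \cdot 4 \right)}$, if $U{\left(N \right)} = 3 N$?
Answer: $6300$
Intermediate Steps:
$\left(-15\right) \left(-7\right) U{\left(5 \cdot 4 \right)} = \left(-15\right) \left(-7\right) 3 \cdot 5 \cdot 4 = 105 \cdot 3 \cdot 20 = 105 \cdot 60 = 6300$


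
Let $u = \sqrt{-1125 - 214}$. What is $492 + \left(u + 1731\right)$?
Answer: $2223 + i \sqrt{1339} \approx 2223.0 + 36.592 i$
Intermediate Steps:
$u = i \sqrt{1339}$ ($u = \sqrt{-1339} = i \sqrt{1339} \approx 36.592 i$)
$492 + \left(u + 1731\right) = 492 + \left(i \sqrt{1339} + 1731\right) = 492 + \left(1731 + i \sqrt{1339}\right) = 2223 + i \sqrt{1339}$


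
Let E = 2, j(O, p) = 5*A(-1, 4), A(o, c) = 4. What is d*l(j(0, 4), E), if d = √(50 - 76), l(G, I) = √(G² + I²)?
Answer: 2*I*√2626 ≈ 102.49*I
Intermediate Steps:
j(O, p) = 20 (j(O, p) = 5*4 = 20)
d = I*√26 (d = √(-26) = I*√26 ≈ 5.099*I)
d*l(j(0, 4), E) = (I*√26)*√(20² + 2²) = (I*√26)*√(400 + 4) = (I*√26)*√404 = (I*√26)*(2*√101) = 2*I*√2626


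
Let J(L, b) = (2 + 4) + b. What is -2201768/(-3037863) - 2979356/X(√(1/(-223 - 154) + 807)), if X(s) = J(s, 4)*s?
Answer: 2201768/3037863 - 744839*√114697726/760595 ≈ -10487.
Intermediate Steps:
J(L, b) = 6 + b
X(s) = 10*s (X(s) = (6 + 4)*s = 10*s)
-2201768/(-3037863) - 2979356/X(√(1/(-223 - 154) + 807)) = -2201768/(-3037863) - 2979356*1/(10*√(1/(-223 - 154) + 807)) = -2201768*(-1/3037863) - 2979356*1/(10*√(1/(-377) + 807)) = 2201768/3037863 - 2979356*1/(10*√(-1/377 + 807)) = 2201768/3037863 - 2979356*√114697726/3042380 = 2201768/3037863 - 744839*√114697726/760595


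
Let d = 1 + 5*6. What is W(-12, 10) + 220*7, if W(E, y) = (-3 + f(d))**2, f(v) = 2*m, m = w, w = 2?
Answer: 1541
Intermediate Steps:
d = 31 (d = 1 + 30 = 31)
m = 2
f(v) = 4 (f(v) = 2*2 = 4)
W(E, y) = 1 (W(E, y) = (-3 + 4)**2 = 1**2 = 1)
W(-12, 10) + 220*7 = 1 + 220*7 = 1 + 1540 = 1541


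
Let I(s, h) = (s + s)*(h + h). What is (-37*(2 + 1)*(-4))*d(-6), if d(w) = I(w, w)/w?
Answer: -10656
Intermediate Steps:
I(s, h) = 4*h*s (I(s, h) = (2*s)*(2*h) = 4*h*s)
d(w) = 4*w (d(w) = (4*w*w)/w = (4*w²)/w = 4*w)
(-37*(2 + 1)*(-4))*d(-6) = (-37*(2 + 1)*(-4))*(4*(-6)) = -111*(-4)*(-24) = -37*(-12)*(-24) = 444*(-24) = -10656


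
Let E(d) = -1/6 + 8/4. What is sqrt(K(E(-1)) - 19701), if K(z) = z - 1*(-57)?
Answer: I*sqrt(707118)/6 ≈ 140.15*I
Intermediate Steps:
E(d) = 11/6 (E(d) = -1*1/6 + 8*(1/4) = -1/6 + 2 = 11/6)
K(z) = 57 + z (K(z) = z + 57 = 57 + z)
sqrt(K(E(-1)) - 19701) = sqrt((57 + 11/6) - 19701) = sqrt(353/6 - 19701) = sqrt(-117853/6) = I*sqrt(707118)/6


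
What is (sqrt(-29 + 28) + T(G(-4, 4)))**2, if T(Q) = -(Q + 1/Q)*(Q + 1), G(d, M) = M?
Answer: 7209/16 - 85*I/2 ≈ 450.56 - 42.5*I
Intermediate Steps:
T(Q) = -(1 + Q)*(Q + 1/Q) (T(Q) = -(Q + 1/Q)*(1 + Q) = -(1 + Q)*(Q + 1/Q))
(sqrt(-29 + 28) + T(G(-4, 4)))**2 = (sqrt(-29 + 28) + (-1 - 1*4 - 1/4 - 1*4**2))**2 = (sqrt(-1) + (-1 - 4 - 1*1/4 - 1*16))**2 = (I + (-1 - 4 - 1/4 - 16))**2 = (I - 85/4)**2 = (-85/4 + I)**2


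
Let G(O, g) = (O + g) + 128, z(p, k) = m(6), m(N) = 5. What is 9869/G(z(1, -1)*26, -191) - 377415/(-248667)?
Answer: 826460476/5553563 ≈ 148.82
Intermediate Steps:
z(p, k) = 5
G(O, g) = 128 + O + g
9869/G(z(1, -1)*26, -191) - 377415/(-248667) = 9869/(128 + 5*26 - 191) - 377415/(-248667) = 9869/(128 + 130 - 191) - 377415*(-1/248667) = 9869/67 + 125805/82889 = 826460476/5553563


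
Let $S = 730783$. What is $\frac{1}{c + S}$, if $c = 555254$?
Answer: $\frac{1}{1286037} \approx 7.7758 \cdot 10^{-7}$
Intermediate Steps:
$\frac{1}{c + S} = \frac{1}{555254 + 730783} = \frac{1}{1286037}$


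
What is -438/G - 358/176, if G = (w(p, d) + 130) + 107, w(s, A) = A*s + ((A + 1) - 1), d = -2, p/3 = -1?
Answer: -81683/21208 ≈ -3.8515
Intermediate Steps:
p = -3 (p = 3*(-1) = -3)
w(s, A) = A + A*s (w(s, A) = A*s + ((1 + A) - 1) = A*s + A = A + A*s)
G = 241 (G = (-2*(1 - 3) + 130) + 107 = (-2*(-2) + 130) + 107 = (4 + 130) + 107 = 134 + 107 = 241)
-438/G - 358/176 = -438/241 - 358/176 = -438*1/241 - 358*1/176 = -438/241 - 179/88 = -81683/21208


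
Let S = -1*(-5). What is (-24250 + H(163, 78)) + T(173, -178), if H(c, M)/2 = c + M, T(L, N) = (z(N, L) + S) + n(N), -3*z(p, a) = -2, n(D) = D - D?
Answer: -71287/3 ≈ -23762.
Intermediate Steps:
n(D) = 0
S = 5
z(p, a) = 2/3 (z(p, a) = -1/3*(-2) = 2/3)
T(L, N) = 17/3 (T(L, N) = (2/3 + 5) + 0 = 17/3 + 0 = 17/3)
H(c, M) = 2*M + 2*c (H(c, M) = 2*(c + M) = 2*(M + c) = 2*M + 2*c)
(-24250 + H(163, 78)) + T(173, -178) = (-24250 + (2*78 + 2*163)) + 17/3 = (-24250 + (156 + 326)) + 17/3 = (-24250 + 482) + 17/3 = -23768 + 17/3 = -71287/3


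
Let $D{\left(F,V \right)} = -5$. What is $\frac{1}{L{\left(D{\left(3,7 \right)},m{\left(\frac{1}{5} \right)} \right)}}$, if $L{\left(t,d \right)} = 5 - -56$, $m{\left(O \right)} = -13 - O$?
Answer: $\frac{1}{61} \approx 0.016393$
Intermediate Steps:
$L{\left(t,d \right)} = 61$ ($L{\left(t,d \right)} = 5 + 56 = 61$)
$\frac{1}{L{\left(D{\left(3,7 \right)},m{\left(\frac{1}{5} \right)} \right)}} = \frac{1}{61}$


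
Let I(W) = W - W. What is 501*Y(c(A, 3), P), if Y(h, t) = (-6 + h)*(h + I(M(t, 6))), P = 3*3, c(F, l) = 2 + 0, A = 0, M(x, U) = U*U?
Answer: -4008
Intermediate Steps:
M(x, U) = U**2
c(F, l) = 2
I(W) = 0
P = 9
Y(h, t) = h*(-6 + h) (Y(h, t) = (-6 + h)*(h + 0) = (-6 + h)*h = h*(-6 + h))
501*Y(c(A, 3), P) = 501*(2*(-6 + 2)) = 501*(2*(-4)) = 501*(-8) = -4008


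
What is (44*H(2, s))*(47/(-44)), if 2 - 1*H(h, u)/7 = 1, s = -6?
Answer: -329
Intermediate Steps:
H(h, u) = 7 (H(h, u) = 14 - 7*1 = 14 - 7 = 7)
(44*H(2, s))*(47/(-44)) = (44*7)*(47/(-44)) = 308*(47*(-1/44)) = 308*(-47/44) = -329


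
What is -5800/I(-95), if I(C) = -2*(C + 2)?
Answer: -2900/93 ≈ -31.183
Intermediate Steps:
I(C) = -4 - 2*C (I(C) = -2*(2 + C) = -4 - 2*C)
-5800/I(-95) = -5800/(-4 - 2*(-95)) = -5800/(-4 + 190) = -5800/186 = -5800*1/186 = -2900/93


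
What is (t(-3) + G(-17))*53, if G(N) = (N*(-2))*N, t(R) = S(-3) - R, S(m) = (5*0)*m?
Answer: -30475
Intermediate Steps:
S(m) = 0 (S(m) = 0*m = 0)
t(R) = -R (t(R) = 0 - R = -R)
G(N) = -2*N² (G(N) = (-2*N)*N = -2*N²)
(t(-3) + G(-17))*53 = (-1*(-3) - 2*(-17)²)*53 = (3 - 2*289)*53 = (3 - 578)*53 = -575*53 = -30475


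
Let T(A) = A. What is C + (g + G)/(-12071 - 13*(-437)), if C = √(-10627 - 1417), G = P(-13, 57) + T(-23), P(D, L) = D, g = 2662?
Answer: -1313/3195 + 2*I*√3011 ≈ -0.41095 + 109.75*I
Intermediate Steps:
G = -36 (G = -13 - 23 = -36)
C = 2*I*√3011 (C = √(-12044) = 2*I*√3011 ≈ 109.75*I)
C + (g + G)/(-12071 - 13*(-437)) = 2*I*√3011 + (2662 - 36)/(-12071 - 13*(-437)) = 2*I*√3011 + 2626/(-12071 + 5681) = 2*I*√3011 + 2626/(-6390) = 2*I*√3011 + 2626*(-1/6390) = 2*I*√3011 - 1313/3195 = -1313/3195 + 2*I*√3011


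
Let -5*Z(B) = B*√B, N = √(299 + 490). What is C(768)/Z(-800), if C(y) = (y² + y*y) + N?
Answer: I*√2*(-1179648 - √789)/6400 ≈ -260.67*I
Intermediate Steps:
N = √789 ≈ 28.089
Z(B) = -B^(3/2)/5 (Z(B) = -B*√B/5 = -B^(3/2)/5)
C(y) = √789 + 2*y² (C(y) = (y² + y*y) + √789 = (y² + y²) + √789 = 2*y² + √789 = √789 + 2*y²)
C(768)/Z(-800) = (√789 + 2*768²)/((-(-3200)*I*√2)) = (√789 + 2*589824)/((-(-3200)*I*√2)) = (√789 + 1179648)/((3200*I*√2)) = (1179648 + √789)*(-I*√2/6400) = -I*√2*(1179648 + √789)/6400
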